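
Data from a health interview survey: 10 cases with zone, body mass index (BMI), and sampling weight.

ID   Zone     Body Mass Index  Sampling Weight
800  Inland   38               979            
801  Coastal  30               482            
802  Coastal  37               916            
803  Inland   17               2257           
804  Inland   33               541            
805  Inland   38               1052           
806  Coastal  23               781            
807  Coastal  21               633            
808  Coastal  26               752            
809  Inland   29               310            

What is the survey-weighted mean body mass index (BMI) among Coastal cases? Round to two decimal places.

27.82

Coastal rows: 801, 802, 806, 807, 808
Weighted sum = 30×482 + 37×916 + 23×781 + 21×633 + 26×752
  = 14460 + 33892 + 17963 + 13293 + 19552 = 99160
Sum of weights = 3564
Weighted mean = 99160 / 3564 = 27.822671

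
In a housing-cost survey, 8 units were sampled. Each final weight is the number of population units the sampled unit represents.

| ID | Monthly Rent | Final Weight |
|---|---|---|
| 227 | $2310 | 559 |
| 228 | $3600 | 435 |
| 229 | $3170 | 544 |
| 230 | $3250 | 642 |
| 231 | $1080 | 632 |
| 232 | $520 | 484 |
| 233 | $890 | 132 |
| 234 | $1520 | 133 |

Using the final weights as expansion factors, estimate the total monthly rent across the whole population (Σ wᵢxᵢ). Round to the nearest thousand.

Weighted total = 2310×559 + 3600×435 + 3170×544 + 3250×642 + 1080×632 + 520×484 + 890×132 + 1520×133
  = 7922150

7922000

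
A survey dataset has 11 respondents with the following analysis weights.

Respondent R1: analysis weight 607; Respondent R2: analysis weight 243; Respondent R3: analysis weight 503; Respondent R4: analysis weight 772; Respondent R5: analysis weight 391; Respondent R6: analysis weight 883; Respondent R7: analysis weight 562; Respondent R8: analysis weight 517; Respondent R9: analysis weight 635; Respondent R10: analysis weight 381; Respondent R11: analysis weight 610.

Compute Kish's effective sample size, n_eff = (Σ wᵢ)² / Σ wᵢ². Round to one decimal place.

10.0

Σ wᵢ = 607 + 243 + 503 + 772 + 391 + 883 + 562 + 517 + 635 + 381 + 610 = 6104
Σ wᵢ² = 3712680
n_eff = 6104² / 3712680 = 37258816 / 3712680 = 10.035558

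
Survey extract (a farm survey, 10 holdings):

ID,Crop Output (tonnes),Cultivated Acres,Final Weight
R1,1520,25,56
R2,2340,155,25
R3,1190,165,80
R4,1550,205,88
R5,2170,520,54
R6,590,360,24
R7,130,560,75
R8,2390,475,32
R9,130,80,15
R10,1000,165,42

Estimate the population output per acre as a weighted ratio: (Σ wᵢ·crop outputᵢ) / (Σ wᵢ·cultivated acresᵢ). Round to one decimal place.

4.6

Σ wᵢ·y = 636740
Σ wᵢ·x = 138565
Ratio = 636740 / 138565 = 4.5952441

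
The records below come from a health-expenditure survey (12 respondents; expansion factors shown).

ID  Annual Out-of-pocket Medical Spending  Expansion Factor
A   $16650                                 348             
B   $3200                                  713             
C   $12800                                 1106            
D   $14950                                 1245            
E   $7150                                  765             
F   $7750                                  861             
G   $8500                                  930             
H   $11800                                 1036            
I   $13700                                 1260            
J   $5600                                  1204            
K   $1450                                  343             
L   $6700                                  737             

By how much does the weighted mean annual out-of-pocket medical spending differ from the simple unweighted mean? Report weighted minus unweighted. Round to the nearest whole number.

Unweighted sum = 110250
Unweighted mean = 110250 / 12 = 9187.5
Weighted sum = 16650×348 + 3200×713 + 12800×1106 + 14950×1245 + 7150×765 + 7750×861 + 8500×930 + 11800×1036 + 13700×1260 + 5600×1204 + 1450×343 + 6700×737
  = 5794200 + 2281600 + 14156800 + 18612750 + 5469750 + 6672750 + 7905000 + 12224800 + 17262000 + 6742400 + 497350 + 4937900 = 102557300
Sum of weights = 348 + 713 + 1106 + 1245 + 765 + 861 + 930 + 1036 + 1260 + 1204 + 343 + 737 = 10548
Weighted mean = 102557300 / 10548 = 9722.9143
Difference (weighted minus unweighted) = 535.4143

535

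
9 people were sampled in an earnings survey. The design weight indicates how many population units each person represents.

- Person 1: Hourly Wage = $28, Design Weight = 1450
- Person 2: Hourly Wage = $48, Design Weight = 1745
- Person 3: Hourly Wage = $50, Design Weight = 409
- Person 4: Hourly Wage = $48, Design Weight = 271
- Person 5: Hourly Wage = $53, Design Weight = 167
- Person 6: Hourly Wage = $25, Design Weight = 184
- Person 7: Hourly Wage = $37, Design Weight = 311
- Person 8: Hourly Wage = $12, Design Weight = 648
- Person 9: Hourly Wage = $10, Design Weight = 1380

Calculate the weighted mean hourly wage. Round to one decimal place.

Weighted sum = 28×1450 + 48×1745 + 50×409 + 48×271 + 53×167 + 25×184 + 37×311 + 12×648 + 10×1380
  = 40600 + 83760 + 20450 + 13008 + 8851 + 4600 + 11507 + 7776 + 13800 = 204352
Sum of weights = 1450 + 1745 + 409 + 271 + 167 + 184 + 311 + 648 + 1380 = 6565
Weighted mean = 204352 / 6565 = 31.127494

31.1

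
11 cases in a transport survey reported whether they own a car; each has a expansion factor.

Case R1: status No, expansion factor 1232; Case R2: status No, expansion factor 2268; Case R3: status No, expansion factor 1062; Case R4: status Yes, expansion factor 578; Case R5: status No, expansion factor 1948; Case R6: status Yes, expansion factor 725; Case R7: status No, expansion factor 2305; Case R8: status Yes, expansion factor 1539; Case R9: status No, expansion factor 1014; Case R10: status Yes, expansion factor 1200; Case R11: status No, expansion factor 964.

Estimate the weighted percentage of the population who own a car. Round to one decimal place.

Sum of weights for 'Yes' = 578 + 725 + 1539 + 1200 = 4042
Total weight = 14835
Weighted proportion = 4042 / 14835 = 0.27246377 → 27.246377%

27.2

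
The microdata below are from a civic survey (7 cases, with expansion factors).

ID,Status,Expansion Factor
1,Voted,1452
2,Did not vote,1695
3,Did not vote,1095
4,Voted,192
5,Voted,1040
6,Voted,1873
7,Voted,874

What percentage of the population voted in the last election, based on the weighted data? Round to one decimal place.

66.1

Sum of weights for 'Voted' = 1452 + 192 + 1040 + 1873 + 874 = 5431
Total weight = 1452 + 1695 + 1095 + 192 + 1040 + 1873 + 874 = 8221
Weighted proportion = 5431 / 8221 = 0.66062523 → 66.062523%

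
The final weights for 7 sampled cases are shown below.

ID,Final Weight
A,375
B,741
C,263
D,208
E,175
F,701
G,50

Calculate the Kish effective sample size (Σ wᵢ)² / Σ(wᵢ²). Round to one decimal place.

4.8

Σ wᵢ = 375 + 741 + 263 + 208 + 175 + 701 + 50 = 2513
Σ wᵢ² = 140625 + 549081 + 69169 + 43264 + 30625 + 491401 + 2500 = 1326665
n_eff = 2513² / 1326665 = 6315169 / 1326665 = 4.7601836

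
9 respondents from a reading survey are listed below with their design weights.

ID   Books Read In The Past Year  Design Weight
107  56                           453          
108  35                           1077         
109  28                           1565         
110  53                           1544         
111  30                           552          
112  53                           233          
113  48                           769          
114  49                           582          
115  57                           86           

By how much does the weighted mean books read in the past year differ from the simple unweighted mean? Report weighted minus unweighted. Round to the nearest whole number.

Unweighted sum = 56 + 35 + 28 + 53 + 30 + 53 + 48 + 49 + 57 = 409
Unweighted mean = 409 / 9 = 45.444444
Weighted sum = 56×453 + 35×1077 + 28×1565 + 53×1544 + 30×552 + 53×233 + 48×769 + 49×582 + 57×86
  = 287956
Sum of weights = 6861
Weighted mean = 287956 / 6861 = 41.969975
Difference (weighted minus unweighted) = -3.4744692

-3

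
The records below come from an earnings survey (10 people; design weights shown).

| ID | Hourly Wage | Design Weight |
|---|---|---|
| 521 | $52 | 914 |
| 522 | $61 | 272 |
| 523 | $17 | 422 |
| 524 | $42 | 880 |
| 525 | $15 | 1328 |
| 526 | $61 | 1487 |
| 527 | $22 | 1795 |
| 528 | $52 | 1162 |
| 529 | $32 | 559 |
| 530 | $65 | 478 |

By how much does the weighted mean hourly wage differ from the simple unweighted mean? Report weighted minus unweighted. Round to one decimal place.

-2.3

Unweighted sum = 52 + 61 + 17 + 42 + 15 + 61 + 22 + 52 + 32 + 65 = 419
Unweighted mean = 419 / 10 = 41.9
Weighted sum = 52×914 + 61×272 + 17×422 + 42×880 + 15×1328 + 61×1487 + 22×1795 + 52×1162 + 32×559 + 65×478
  = 47528 + 16592 + 7174 + 36960 + 19920 + 90707 + 39490 + 60424 + 17888 + 31070 = 367753
Sum of weights = 914 + 272 + 422 + 880 + 1328 + 1487 + 1795 + 1162 + 559 + 478 = 9297
Weighted mean = 367753 / 9297 = 39.556093
Difference (weighted minus unweighted) = -2.3439066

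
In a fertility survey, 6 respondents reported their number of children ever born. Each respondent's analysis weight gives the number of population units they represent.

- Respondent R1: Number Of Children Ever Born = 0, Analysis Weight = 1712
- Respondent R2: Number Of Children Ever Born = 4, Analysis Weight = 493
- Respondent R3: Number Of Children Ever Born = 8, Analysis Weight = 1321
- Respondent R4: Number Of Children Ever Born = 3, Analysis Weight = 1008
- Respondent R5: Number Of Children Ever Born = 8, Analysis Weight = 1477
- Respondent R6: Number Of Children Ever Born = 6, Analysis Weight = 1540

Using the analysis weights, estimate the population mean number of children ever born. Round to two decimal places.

Weighted sum = 0×1712 + 4×493 + 8×1321 + 3×1008 + 8×1477 + 6×1540
  = 0 + 1972 + 10568 + 3024 + 11816 + 9240 = 36620
Sum of weights = 1712 + 493 + 1321 + 1008 + 1477 + 1540 = 7551
Weighted mean = 36620 / 7551 = 4.8496888

4.85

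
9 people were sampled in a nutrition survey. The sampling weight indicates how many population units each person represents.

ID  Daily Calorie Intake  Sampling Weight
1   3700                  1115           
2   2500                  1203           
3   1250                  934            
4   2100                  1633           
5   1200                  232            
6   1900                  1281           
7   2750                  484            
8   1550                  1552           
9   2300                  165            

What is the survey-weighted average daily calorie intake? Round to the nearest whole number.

Weighted sum = 3700×1115 + 2500×1203 + 1250×934 + 2100×1633 + 1200×232 + 1900×1281 + 2750×484 + 1550×1552 + 2300×165
  = 4125500 + 3007500 + 1167500 + 3429300 + 278400 + 2433900 + 1331000 + 2405600 + 379500 = 18558200
Sum of weights = 1115 + 1203 + 934 + 1633 + 232 + 1281 + 484 + 1552 + 165 = 8599
Weighted mean = 18558200 / 8599 = 2158.1812

2158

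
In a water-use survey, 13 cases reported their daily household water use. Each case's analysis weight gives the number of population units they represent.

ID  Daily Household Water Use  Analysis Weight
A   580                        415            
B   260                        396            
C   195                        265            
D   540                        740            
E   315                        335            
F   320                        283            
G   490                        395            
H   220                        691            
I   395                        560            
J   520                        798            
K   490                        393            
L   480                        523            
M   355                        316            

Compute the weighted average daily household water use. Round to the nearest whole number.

Weighted sum = 2528540
Sum of weights = 6110
Weighted mean = 2528540 / 6110 = 413.83633

414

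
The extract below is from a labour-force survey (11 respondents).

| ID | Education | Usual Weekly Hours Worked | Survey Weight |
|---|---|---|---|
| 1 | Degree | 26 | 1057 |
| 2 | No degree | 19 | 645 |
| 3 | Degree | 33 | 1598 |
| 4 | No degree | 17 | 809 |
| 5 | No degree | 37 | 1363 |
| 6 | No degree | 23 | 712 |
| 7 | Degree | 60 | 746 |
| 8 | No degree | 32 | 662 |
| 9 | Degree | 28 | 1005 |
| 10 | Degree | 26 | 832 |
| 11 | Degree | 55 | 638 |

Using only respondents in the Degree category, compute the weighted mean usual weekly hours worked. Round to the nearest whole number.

Degree rows: 1, 3, 7, 9, 10, 11
Weighted sum = 209838
Sum of weights = 1057 + 1598 + 746 + 1005 + 832 + 638 = 5876
Weighted mean = 209838 / 5876 = 35.711028

36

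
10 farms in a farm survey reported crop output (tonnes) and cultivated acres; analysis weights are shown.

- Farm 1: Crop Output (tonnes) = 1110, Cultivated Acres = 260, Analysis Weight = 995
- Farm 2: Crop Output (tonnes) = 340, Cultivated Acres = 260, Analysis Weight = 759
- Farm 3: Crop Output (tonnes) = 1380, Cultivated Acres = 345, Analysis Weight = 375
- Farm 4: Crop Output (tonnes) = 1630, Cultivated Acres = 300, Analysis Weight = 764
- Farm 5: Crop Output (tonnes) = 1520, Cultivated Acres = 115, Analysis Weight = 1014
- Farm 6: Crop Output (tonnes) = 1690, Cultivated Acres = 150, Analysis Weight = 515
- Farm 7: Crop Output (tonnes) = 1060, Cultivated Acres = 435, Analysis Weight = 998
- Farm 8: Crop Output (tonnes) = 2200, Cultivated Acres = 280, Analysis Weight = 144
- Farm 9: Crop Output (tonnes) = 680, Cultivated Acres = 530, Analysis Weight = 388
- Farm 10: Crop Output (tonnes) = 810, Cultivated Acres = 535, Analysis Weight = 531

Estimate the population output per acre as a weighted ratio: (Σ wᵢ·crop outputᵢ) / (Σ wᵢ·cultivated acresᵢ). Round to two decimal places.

3.86

Σ wᵢ·y = 1110×995 + 340×759 + 1380×375 + 1630×764 + 1520×1014 + 1690×515 + 1060×998 + 2200×144 + 680×388 + 810×531
  = 7605590
Σ wᵢ·x = 260×995 + 260×759 + 345×375 + 300×764 + 115×1014 + 150×515 + 435×998 + 280×144 + 530×388 + 535×531
  = 258700 + 197340 + 129375 + 229200 + 116610 + 77250 + 434130 + 40320 + 205640 + 284085 = 1972650
Ratio = 7605590 / 1972650 = 3.8555192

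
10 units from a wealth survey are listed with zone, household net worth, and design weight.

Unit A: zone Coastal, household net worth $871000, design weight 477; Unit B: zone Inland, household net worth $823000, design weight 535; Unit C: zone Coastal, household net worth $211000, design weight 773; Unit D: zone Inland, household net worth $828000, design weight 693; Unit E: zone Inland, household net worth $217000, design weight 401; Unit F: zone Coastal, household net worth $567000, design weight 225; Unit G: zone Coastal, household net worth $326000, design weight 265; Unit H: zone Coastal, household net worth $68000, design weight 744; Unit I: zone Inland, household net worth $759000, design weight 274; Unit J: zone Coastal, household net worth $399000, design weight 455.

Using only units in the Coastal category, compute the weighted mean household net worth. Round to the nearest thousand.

Coastal rows: A, C, F, G, H, J
Weighted sum = 871000×477 + 211000×773 + 567000×225 + 326000×265 + 68000×744 + 399000×455
  = 1024672000
Sum of weights = 477 + 773 + 225 + 265 + 744 + 455 = 2939
Weighted mean = 1024672000 / 2939 = 348646.48

349000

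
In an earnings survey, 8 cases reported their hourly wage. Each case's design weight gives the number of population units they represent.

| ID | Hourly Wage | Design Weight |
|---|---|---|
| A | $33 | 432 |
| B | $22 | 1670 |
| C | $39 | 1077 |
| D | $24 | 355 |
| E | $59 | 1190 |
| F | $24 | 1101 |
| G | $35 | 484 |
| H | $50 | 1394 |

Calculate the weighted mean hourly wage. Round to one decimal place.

Weighted sum = 33×432 + 22×1670 + 39×1077 + 24×355 + 59×1190 + 24×1101 + 35×484 + 50×1394
  = 14256 + 36740 + 42003 + 8520 + 70210 + 26424 + 16940 + 69700 = 284793
Sum of weights = 432 + 1670 + 1077 + 355 + 1190 + 1101 + 484 + 1394 = 7703
Weighted mean = 284793 / 7703 = 36.971699

37.0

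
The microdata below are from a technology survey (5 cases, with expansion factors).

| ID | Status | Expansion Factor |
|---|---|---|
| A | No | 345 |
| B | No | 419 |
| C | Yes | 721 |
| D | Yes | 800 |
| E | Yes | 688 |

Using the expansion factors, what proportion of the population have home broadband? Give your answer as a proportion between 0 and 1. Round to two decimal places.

0.74

Sum of weights for 'Yes' = 721 + 800 + 688 = 2209
Total weight = 345 + 419 + 721 + 800 + 688 = 2973
Weighted proportion = 2209 / 2973 = 0.74302052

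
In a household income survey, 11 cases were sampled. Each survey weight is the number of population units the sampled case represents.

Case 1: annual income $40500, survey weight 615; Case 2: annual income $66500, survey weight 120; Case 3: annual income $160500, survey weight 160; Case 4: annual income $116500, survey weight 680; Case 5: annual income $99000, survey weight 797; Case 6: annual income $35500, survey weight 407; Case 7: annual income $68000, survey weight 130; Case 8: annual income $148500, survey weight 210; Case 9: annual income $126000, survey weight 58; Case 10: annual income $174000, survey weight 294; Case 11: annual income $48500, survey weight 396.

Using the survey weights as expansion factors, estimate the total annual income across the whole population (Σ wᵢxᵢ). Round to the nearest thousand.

Weighted total = 40500×615 + 66500×120 + 160500×160 + 116500×680 + 99000×797 + 35500×407 + 68000×130 + 148500×210 + 126000×58 + 174000×294 + 48500×396
  = 24907500 + 7980000 + 25680000 + 79220000 + 78903000 + 14448500 + 8840000 + 31185000 + 7308000 + 51156000 + 19206000 = 348834000

348834000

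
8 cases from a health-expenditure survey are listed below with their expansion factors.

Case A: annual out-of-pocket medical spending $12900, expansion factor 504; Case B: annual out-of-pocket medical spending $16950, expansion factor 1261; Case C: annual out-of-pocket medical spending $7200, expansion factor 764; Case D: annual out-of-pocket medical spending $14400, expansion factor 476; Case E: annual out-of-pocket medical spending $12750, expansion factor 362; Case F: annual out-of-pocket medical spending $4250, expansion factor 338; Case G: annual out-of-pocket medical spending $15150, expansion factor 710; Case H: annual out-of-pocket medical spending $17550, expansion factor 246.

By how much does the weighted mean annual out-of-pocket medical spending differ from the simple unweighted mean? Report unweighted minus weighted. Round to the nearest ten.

Unweighted sum = 12900 + 16950 + 7200 + 14400 + 12750 + 4250 + 15150 + 17550 = 101150
Unweighted mean = 101150 / 8 = 12643.75
Weighted sum = 12900×504 + 16950×1261 + 7200×764 + 14400×476 + 12750×362 + 4250×338 + 15150×710 + 17550×246
  = 6501600 + 21373950 + 5500800 + 6854400 + 4615500 + 1436500 + 10756500 + 4317300 = 61356550
Sum of weights = 504 + 1261 + 764 + 476 + 362 + 338 + 710 + 246 = 4661
Weighted mean = 61356550 / 4661 = 13163.817
Difference (unweighted minus weighted) = -520.06678

-520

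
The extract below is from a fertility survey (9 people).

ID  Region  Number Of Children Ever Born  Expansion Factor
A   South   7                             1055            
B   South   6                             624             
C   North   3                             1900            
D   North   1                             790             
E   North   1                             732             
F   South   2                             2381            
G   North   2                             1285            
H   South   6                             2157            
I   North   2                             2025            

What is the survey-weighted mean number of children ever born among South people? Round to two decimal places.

South rows: A, B, F, H
Weighted sum = 7×1055 + 6×624 + 2×2381 + 6×2157
  = 7385 + 3744 + 4762 + 12942 = 28833
Sum of weights = 1055 + 624 + 2381 + 2157 = 6217
Weighted mean = 28833 / 6217 = 4.6377674

4.64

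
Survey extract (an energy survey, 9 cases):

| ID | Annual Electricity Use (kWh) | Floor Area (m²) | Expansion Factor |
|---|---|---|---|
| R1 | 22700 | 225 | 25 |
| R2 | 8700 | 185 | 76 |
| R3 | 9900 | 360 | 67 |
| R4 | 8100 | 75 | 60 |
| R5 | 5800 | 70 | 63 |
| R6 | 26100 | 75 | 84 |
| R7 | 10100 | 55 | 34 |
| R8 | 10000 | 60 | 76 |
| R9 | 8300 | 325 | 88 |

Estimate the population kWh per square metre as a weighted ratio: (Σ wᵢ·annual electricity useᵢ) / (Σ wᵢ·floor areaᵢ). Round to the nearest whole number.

72

Σ wᵢ·y = 22700×25 + 8700×76 + 9900×67 + 8100×60 + 5800×63 + 26100×84 + 10100×34 + 10000×76 + 8300×88
  = 567500 + 661200 + 663300 + 486000 + 365400 + 2192400 + 343400 + 760000 + 730400 = 6769600
Σ wᵢ·x = 225×25 + 185×76 + 360×67 + 75×60 + 70×63 + 75×84 + 55×34 + 60×76 + 325×88
  = 5625 + 14060 + 24120 + 4500 + 4410 + 6300 + 1870 + 4560 + 28600 = 94045
Ratio = 6769600 / 94045 = 71.982562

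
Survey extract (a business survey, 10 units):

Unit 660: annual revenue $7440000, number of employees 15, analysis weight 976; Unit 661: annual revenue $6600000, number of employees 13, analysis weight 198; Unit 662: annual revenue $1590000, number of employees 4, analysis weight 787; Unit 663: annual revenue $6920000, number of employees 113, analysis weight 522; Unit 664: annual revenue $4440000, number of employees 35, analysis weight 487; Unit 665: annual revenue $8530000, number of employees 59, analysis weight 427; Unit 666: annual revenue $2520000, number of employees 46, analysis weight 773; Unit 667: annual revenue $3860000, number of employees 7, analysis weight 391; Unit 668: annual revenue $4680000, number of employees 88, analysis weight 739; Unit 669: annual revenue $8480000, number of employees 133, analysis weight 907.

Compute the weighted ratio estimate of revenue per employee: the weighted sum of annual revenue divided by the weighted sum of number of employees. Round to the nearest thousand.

98000

Σ wᵢ·y = 7440000×976 + 6600000×198 + 1590000×787 + 6920000×522 + 4440000×487 + 8530000×427 + 2520000×773 + 3860000×391 + 4680000×739 + 8480000×907
  = 7261440000 + 1306800000 + 1251330000 + 3612240000 + 2162280000 + 3642310000 + 1947960000 + 1509260000 + 3458520000 + 7691360000 = 33843500000
Σ wᵢ·x = 15×976 + 13×198 + 4×787 + 113×522 + 35×487 + 59×427 + 46×773 + 7×391 + 88×739 + 133×907
  = 14640 + 2574 + 3148 + 58986 + 17045 + 25193 + 35558 + 2737 + 65032 + 120631 = 345544
Ratio = 33843500000 / 345544 = 97942.664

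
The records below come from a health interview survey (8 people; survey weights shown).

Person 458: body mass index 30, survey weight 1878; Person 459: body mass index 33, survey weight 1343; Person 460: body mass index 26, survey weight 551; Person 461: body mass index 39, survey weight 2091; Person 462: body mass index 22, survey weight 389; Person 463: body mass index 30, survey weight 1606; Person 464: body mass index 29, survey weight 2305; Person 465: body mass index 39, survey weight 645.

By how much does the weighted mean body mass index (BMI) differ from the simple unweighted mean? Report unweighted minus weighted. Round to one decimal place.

-0.9

Unweighted sum = 30 + 33 + 26 + 39 + 22 + 30 + 29 + 39 = 248
Unweighted mean = 248 / 8 = 31
Weighted sum = 30×1878 + 33×1343 + 26×551 + 39×2091 + 22×389 + 30×1606 + 29×2305 + 39×645
  = 56340 + 44319 + 14326 + 81549 + 8558 + 48180 + 66845 + 25155 = 345272
Sum of weights = 1878 + 1343 + 551 + 2091 + 389 + 1606 + 2305 + 645 = 10808
Weighted mean = 345272 / 10808 = 31.945966
Difference (unweighted minus weighted) = -0.94596595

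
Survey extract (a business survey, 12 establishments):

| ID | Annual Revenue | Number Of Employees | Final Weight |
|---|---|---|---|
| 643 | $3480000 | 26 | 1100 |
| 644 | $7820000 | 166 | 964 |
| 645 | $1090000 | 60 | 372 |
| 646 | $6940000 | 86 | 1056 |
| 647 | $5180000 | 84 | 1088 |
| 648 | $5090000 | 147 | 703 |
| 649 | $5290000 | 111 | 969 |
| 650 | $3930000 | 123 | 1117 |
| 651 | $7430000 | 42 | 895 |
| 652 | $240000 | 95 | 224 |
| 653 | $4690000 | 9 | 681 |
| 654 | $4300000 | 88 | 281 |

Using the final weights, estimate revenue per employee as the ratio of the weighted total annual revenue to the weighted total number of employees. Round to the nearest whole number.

58876

Σ wᵢ·y = 3480000×1100 + 7820000×964 + 1090000×372 + 6940000×1056 + 5180000×1088 + 5090000×703 + 5290000×969 + 3930000×1117 + 7430000×895 + 240000×224 + 4690000×681 + 4300000×281
  = 48936330000
Σ wᵢ·x = 26×1100 + 166×964 + 60×372 + 86×1056 + 84×1088 + 147×703 + 111×969 + 123×1117 + 42×895 + 95×224 + 9×681 + 88×281
  = 28600 + 160024 + 22320 + 90816 + 91392 + 103341 + 107559 + 137391 + 37590 + 21280 + 6129 + 24728 = 831170
Ratio = 48936330000 / 831170 = 58876.439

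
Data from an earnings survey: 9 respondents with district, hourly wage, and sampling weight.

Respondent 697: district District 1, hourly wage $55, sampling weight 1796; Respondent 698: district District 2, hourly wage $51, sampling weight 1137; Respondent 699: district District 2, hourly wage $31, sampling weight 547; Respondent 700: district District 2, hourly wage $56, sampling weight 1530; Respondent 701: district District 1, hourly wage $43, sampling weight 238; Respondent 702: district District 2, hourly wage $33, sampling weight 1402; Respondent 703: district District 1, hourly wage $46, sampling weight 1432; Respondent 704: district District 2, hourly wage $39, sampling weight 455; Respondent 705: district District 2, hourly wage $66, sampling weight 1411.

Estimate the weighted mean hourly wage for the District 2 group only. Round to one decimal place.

District 2 rows: 698, 699, 700, 702, 704, 705
Weighted sum = 317761
Sum of weights = 6482
Weighted mean = 317761 / 6482 = 49.022061

49.0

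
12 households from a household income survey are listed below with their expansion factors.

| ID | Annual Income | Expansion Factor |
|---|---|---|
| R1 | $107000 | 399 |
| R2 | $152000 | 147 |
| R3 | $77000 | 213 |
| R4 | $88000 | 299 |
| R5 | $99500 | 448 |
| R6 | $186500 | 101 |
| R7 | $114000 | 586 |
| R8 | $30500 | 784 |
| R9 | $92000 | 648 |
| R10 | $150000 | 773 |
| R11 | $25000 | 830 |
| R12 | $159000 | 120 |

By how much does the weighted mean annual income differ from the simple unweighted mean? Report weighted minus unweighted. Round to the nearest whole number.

-17465

Unweighted sum = 107000 + 152000 + 77000 + 88000 + 99500 + 186500 + 114000 + 30500 + 92000 + 150000 + 25000 + 159000 = 1280500
Unweighted mean = 1280500 / 12 = 106708.33
Weighted sum = 107000×399 + 152000×147 + 77000×213 + 88000×299 + 99500×448 + 186500×101 + 114000×586 + 30500×784 + 92000×648 + 150000×773 + 25000×830 + 159000×120
  = 42693000 + 22344000 + 16401000 + 26312000 + 44576000 + 18836500 + 66804000 + 23912000 + 59616000 + 115950000 + 20750000 + 19080000 = 477274500
Sum of weights = 399 + 147 + 213 + 299 + 448 + 101 + 586 + 784 + 648 + 773 + 830 + 120 = 5348
Weighted mean = 477274500 / 5348 = 89243.549
Difference (weighted minus unweighted) = -17464.784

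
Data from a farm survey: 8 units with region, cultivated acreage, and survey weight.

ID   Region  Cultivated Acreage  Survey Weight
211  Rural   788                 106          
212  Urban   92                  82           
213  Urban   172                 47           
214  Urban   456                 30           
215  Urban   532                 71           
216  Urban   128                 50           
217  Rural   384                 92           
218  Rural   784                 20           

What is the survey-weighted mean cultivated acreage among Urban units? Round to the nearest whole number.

262

Urban rows: 212, 213, 214, 215, 216
Weighted sum = 92×82 + 172×47 + 456×30 + 532×71 + 128×50
  = 7544 + 8084 + 13680 + 37772 + 6400 = 73480
Sum of weights = 82 + 47 + 30 + 71 + 50 = 280
Weighted mean = 73480 / 280 = 262.42857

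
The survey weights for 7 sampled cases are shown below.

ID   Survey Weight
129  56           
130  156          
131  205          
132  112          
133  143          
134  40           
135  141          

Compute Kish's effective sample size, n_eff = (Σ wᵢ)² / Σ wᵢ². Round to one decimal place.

Σ wᵢ = 56 + 156 + 205 + 112 + 143 + 40 + 141 = 853
Σ wᵢ² = 3136 + 24336 + 42025 + 12544 + 20449 + 1600 + 19881 = 123971
n_eff = 853² / 123971 = 727609 / 123971 = 5.8691871

5.9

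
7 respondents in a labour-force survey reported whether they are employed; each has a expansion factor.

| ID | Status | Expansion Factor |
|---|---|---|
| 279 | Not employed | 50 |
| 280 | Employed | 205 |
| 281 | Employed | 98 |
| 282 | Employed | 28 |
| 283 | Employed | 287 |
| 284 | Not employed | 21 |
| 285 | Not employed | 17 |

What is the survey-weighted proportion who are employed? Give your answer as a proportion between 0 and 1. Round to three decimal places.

Sum of weights for 'Employed' = 205 + 98 + 28 + 287 = 618
Total weight = 50 + 205 + 98 + 28 + 287 + 21 + 17 = 706
Weighted proportion = 618 / 706 = 0.87535411

0.875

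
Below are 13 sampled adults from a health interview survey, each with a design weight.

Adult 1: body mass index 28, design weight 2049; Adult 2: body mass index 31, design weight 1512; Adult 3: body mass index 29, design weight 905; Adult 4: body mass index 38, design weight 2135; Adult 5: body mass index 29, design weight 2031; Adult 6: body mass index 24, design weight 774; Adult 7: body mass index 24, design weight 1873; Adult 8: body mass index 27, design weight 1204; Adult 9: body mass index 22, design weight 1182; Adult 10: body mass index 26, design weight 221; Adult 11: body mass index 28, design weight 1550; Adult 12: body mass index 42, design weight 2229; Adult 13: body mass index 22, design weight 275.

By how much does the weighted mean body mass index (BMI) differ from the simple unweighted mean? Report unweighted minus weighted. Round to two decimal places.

Unweighted sum = 370
Unweighted mean = 370 / 13 = 28.461538
Weighted sum = 541372
Sum of weights = 17940
Weighted mean = 541372 / 17940 = 30.176812
Difference (unweighted minus weighted) = -1.7152731

-1.72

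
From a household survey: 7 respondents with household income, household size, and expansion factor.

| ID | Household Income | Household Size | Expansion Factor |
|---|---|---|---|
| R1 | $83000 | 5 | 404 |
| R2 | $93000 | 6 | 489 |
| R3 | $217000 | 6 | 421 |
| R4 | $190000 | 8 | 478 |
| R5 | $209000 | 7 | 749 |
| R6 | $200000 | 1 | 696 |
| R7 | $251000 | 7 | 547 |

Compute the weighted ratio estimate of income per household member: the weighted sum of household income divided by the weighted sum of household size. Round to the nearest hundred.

Σ wᵢ·y = 83000×404 + 93000×489 + 217000×421 + 190000×478 + 209000×749 + 200000×696 + 251000×547
  = 33532000 + 45477000 + 91357000 + 90820000 + 156541000 + 139200000 + 137297000 = 694224000
Σ wᵢ·x = 21072
Ratio = 694224000 / 21072 = 32945.33

32900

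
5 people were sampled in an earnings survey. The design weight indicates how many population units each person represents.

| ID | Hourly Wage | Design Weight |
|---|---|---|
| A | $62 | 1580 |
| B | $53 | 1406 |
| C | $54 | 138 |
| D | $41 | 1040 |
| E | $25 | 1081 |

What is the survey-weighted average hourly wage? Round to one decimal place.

Weighted sum = 62×1580 + 53×1406 + 54×138 + 41×1040 + 25×1081
  = 97960 + 74518 + 7452 + 42640 + 27025 = 249595
Sum of weights = 1580 + 1406 + 138 + 1040 + 1081 = 5245
Weighted mean = 249595 / 5245 = 47.587226

47.6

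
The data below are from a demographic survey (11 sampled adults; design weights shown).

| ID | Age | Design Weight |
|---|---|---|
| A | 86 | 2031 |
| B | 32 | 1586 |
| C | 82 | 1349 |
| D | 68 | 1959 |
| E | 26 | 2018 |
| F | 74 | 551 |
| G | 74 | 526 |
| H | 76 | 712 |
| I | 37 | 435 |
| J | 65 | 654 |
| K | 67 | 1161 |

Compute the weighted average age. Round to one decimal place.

61.0

Weighted sum = 791918
Sum of weights = 2031 + 1586 + 1349 + 1959 + 2018 + 551 + 526 + 712 + 435 + 654 + 1161 = 12982
Weighted mean = 791918 / 12982 = 61.001232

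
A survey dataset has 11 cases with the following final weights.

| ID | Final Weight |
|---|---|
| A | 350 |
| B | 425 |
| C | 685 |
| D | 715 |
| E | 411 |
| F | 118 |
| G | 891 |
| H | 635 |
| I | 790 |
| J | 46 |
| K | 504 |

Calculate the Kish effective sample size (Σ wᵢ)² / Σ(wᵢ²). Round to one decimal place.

Σ wᵢ = 5570
Σ wᵢ² = 3543758
n_eff = 5570² / 3543758 = 31024900 / 3543758 = 8.7548021

8.8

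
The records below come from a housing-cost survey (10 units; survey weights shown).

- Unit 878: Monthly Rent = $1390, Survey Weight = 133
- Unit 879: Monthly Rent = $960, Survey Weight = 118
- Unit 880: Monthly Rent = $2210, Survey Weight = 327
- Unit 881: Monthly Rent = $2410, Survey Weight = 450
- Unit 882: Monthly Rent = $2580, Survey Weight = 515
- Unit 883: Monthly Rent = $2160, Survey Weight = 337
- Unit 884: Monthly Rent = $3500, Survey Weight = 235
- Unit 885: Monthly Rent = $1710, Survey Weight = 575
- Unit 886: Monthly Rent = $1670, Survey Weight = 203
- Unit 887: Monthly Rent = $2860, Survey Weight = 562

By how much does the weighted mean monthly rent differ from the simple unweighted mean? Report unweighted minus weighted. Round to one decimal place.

Unweighted sum = 1390 + 960 + 2210 + 2410 + 2580 + 2160 + 3500 + 1710 + 1670 + 2860 = 21450
Unweighted mean = 21450 / 10 = 2145
Weighted sum = 1390×133 + 960×118 + 2210×327 + 2410×450 + 2580×515 + 2160×337 + 3500×235 + 1710×575 + 1670×203 + 2860×562
  = 184870 + 113280 + 722670 + 1084500 + 1328700 + 727920 + 822500 + 983250 + 339010 + 1607320 = 7914020
Sum of weights = 133 + 118 + 327 + 450 + 515 + 337 + 235 + 575 + 203 + 562 = 3455
Weighted mean = 7914020 / 3455 = 2290.5991
Difference (unweighted minus weighted) = -145.59913

-145.6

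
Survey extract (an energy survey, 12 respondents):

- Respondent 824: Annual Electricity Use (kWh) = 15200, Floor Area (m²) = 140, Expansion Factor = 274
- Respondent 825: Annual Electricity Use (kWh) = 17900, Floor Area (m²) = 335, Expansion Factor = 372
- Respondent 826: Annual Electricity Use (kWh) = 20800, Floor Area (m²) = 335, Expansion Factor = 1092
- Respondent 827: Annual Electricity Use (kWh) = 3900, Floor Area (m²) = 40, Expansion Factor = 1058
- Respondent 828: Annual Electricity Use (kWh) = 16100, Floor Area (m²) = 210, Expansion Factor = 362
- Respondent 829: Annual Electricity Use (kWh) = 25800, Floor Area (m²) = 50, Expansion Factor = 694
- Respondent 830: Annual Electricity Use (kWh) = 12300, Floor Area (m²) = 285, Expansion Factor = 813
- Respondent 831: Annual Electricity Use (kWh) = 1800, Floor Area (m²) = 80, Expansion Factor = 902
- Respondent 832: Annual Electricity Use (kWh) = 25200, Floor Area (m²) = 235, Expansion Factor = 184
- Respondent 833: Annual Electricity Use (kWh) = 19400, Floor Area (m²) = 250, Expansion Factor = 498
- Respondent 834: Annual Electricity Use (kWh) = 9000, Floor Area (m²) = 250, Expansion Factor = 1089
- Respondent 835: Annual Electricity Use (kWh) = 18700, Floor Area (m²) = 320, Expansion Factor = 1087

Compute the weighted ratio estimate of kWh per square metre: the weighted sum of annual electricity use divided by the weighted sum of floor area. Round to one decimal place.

66.2

Σ wᵢ·y = 117446200
Σ wᵢ·x = 140×274 + 335×372 + 335×1092 + 40×1058 + 210×362 + 50×694 + 285×813 + 80×902 + 235×184 + 250×498 + 250×1089 + 320×1087
  = 38360 + 124620 + 365820 + 42320 + 76020 + 34700 + 231705 + 72160 + 43240 + 124500 + 272250 + 347840 = 1773535
Ratio = 117446200 / 1773535 = 66.221529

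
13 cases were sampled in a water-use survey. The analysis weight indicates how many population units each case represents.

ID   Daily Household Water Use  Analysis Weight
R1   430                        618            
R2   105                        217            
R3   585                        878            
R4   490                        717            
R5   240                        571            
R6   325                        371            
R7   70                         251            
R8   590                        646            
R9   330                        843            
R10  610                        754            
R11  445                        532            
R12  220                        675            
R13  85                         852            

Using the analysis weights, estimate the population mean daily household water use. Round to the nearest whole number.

379

Weighted sum = 3005600
Sum of weights = 7925
Weighted mean = 3005600 / 7925 = 379.25552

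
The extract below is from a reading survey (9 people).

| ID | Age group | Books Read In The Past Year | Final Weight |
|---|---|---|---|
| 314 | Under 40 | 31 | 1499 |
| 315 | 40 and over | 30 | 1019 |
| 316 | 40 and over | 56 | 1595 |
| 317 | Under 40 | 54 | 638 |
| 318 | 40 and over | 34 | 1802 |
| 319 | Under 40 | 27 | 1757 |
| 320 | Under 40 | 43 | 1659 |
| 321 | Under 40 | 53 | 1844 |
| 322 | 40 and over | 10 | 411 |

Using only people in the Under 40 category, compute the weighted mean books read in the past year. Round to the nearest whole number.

40

Under 40 rows: 314, 317, 319, 320, 321
Weighted sum = 31×1499 + 54×638 + 27×1757 + 43×1659 + 53×1844
  = 297429
Sum of weights = 1499 + 638 + 1757 + 1659 + 1844 = 7397
Weighted mean = 297429 / 7397 = 40.209409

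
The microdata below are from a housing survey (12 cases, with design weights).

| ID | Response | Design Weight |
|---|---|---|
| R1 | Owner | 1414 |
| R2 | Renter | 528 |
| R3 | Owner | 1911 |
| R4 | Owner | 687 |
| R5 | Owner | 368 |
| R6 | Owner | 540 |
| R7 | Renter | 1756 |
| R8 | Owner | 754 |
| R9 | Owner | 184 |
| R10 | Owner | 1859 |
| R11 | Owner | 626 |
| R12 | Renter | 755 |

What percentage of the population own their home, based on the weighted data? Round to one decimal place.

Sum of weights for 'Owner' = 1414 + 1911 + 687 + 368 + 540 + 754 + 184 + 1859 + 626 = 8343
Total weight = 1414 + 528 + 1911 + 687 + 368 + 540 + 1756 + 754 + 184 + 1859 + 626 + 755 = 11382
Weighted proportion = 8343 / 11382 = 0.73299947 → 73.299947%

73.3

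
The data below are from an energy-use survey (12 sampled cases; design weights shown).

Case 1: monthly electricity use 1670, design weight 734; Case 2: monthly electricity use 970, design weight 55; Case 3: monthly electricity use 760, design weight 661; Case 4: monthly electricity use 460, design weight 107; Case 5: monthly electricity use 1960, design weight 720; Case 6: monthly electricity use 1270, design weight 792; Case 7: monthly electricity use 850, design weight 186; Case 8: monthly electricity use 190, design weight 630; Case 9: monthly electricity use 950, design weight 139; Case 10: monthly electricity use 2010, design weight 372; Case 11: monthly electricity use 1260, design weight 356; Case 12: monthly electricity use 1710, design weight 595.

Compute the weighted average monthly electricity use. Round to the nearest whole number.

Weighted sum = 1670×734 + 970×55 + 760×661 + 460×107 + 1960×720 + 1270×792 + 850×186 + 190×630 + 950×139 + 2010×372 + 1260×356 + 1710×595
  = 1225780 + 53350 + 502360 + 49220 + 1411200 + 1005840 + 158100 + 119700 + 132050 + 747720 + 448560 + 1017450 = 6871330
Sum of weights = 734 + 55 + 661 + 107 + 720 + 792 + 186 + 630 + 139 + 372 + 356 + 595 = 5347
Weighted mean = 6871330 / 5347 = 1285.0814

1285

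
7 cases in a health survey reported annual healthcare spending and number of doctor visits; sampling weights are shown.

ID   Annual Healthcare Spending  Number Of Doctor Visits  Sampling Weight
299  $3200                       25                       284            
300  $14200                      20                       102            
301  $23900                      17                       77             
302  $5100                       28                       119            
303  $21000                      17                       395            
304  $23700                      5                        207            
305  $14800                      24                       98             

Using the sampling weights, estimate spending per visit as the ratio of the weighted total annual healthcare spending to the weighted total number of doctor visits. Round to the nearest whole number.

815

Σ wᵢ·y = 3200×284 + 14200×102 + 23900×77 + 5100×119 + 21000×395 + 23700×207 + 14800×98
  = 908800 + 1448400 + 1840300 + 606900 + 8295000 + 4905900 + 1450400 = 19455700
Σ wᵢ·x = 25×284 + 20×102 + 17×77 + 28×119 + 17×395 + 5×207 + 24×98
  = 7100 + 2040 + 1309 + 3332 + 6715 + 1035 + 2352 = 23883
Ratio = 19455700 / 23883 = 814.62547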